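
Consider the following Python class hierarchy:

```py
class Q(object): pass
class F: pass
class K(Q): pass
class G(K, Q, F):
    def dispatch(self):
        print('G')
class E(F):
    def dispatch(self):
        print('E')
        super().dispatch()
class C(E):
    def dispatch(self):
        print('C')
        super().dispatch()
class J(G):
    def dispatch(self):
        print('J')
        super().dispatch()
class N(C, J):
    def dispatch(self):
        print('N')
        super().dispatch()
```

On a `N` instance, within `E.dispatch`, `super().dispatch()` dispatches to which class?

L[N] = N + merge(L[C], L[J], [C J])
  take C:  [C E F object] + [J G K Q F object] + [C J]
  take E:  [E F object] + [J G K Q F object] + [J]
  take J:  [F object] + [J G K Q F object] + [J]
  take G:  [F object] + [G K Q F object]
  take K:  [F object] + [K Q F object]
  take Q:  [F object] + [Q F object]
  take F:  [F object] + [F object]
  take object:  [object] + [object]
MRO: N C E J G K Q F object
super() in E.dispatch on a N instance goes to the class after E in N's MRO: J.

J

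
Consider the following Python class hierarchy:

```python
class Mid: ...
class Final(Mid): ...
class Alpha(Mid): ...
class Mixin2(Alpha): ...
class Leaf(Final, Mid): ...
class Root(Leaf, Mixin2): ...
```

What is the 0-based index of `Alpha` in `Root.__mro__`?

L[Root] = Root + merge(L[Leaf], L[Mixin2], [Leaf Mixin2])
  take Leaf:  [Leaf Final Mid object] + [Mixin2 Alpha Mid object] + [Leaf Mixin2]
  take Final:  [Final Mid object] + [Mixin2 Alpha Mid object] + [Mixin2]
  take Mixin2:  [Mid object] + [Mixin2 Alpha Mid object] + [Mixin2]
  take Alpha:  [Mid object] + [Alpha Mid object]
  take Mid:  [Mid object] + [Mid object]
  take object:  [object] + [object]
MRO: Root Leaf Final Mixin2 Alpha Mid object
Alpha sits at index 4.

4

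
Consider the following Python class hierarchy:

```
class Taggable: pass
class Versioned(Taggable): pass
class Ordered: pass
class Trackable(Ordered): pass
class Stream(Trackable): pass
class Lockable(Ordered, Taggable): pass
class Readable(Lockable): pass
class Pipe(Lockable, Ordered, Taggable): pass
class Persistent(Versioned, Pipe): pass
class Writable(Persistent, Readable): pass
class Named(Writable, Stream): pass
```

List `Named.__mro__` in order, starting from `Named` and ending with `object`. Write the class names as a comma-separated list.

Named, Writable, Persistent, Versioned, Pipe, Readable, Lockable, Stream, Trackable, Ordered, Taggable, object

L[Named] = Named + merge(L[Writable], L[Stream], [Writable Stream])
  take Writable:  [Writable Persistent Versioned Pipe Readable Lockable Ordered Taggable object] + [Stream Trackable Ordered object] + [Writable Stream]
  take Persistent:  [Persistent Versioned Pipe Readable Lockable Ordered Taggable object] + [Stream Trackable Ordered object] + [Stream]
  take Versioned:  [Versioned Pipe Readable Lockable Ordered Taggable object] + [Stream Trackable Ordered object] + [Stream]
  take Pipe:  [Pipe Readable Lockable Ordered Taggable object] + [Stream Trackable Ordered object] + [Stream]
  take Readable:  [Readable Lockable Ordered Taggable object] + [Stream Trackable Ordered object] + [Stream]
  take Lockable:  [Lockable Ordered Taggable object] + [Stream Trackable Ordered object] + [Stream]
  take Stream:  [Ordered Taggable object] + [Stream Trackable Ordered object] + [Stream]
  take Trackable:  [Ordered Taggable object] + [Trackable Ordered object]
  take Ordered:  [Ordered Taggable object] + [Ordered object]
  take Taggable:  [Taggable object] + [object]
  take object:  [object] + [object]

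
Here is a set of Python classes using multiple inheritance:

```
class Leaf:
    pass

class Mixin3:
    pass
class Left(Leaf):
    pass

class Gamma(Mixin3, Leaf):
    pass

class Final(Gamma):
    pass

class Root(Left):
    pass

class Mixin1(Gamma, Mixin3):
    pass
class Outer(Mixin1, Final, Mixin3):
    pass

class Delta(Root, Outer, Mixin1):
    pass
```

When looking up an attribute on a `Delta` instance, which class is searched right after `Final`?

L[Delta] = Delta + merge(L[Root], L[Outer], L[Mixin1], [Root Outer Mixin1])
  take Root:  [Root Left Leaf object] + [Outer Mixin1 Final Gamma Mixin3 Leaf object] + [Mixin1 Gamma Mixin3 Leaf object] + [Root Outer Mixin1]
  take Left:  [Left Leaf object] + [Outer Mixin1 Final Gamma Mixin3 Leaf object] + [Mixin1 Gamma Mixin3 Leaf object] + [Outer Mixin1]
  take Outer:  [Leaf object] + [Outer Mixin1 Final Gamma Mixin3 Leaf object] + [Mixin1 Gamma Mixin3 Leaf object] + [Outer Mixin1]
  take Mixin1:  [Leaf object] + [Mixin1 Final Gamma Mixin3 Leaf object] + [Mixin1 Gamma Mixin3 Leaf object] + [Mixin1]
  take Final:  [Leaf object] + [Final Gamma Mixin3 Leaf object] + [Gamma Mixin3 Leaf object]
  take Gamma:  [Leaf object] + [Gamma Mixin3 Leaf object] + [Gamma Mixin3 Leaf object]
  take Mixin3:  [Leaf object] + [Mixin3 Leaf object] + [Mixin3 Leaf object]
  take Leaf:  [Leaf object] + [Leaf object] + [Leaf object]
  take object:  [object] + [object] + [object]
MRO: Delta Root Left Outer Mixin1 Final Gamma Mixin3 Leaf object
Final is at position 5; next is Gamma.

Gamma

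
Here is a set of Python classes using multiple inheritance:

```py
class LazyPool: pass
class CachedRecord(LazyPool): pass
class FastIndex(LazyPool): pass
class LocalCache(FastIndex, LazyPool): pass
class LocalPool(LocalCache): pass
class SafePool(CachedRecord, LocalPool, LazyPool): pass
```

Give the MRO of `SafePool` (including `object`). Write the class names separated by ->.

L[SafePool] = SafePool + merge(L[CachedRecord], L[LocalPool], L[LazyPool], [CachedRecord LocalPool LazyPool])
  take CachedRecord:  [CachedRecord LazyPool object] + [LocalPool LocalCache FastIndex LazyPool object] + [LazyPool object] + [CachedRecord LocalPool LazyPool]
  take LocalPool:  [LazyPool object] + [LocalPool LocalCache FastIndex LazyPool object] + [LazyPool object] + [LocalPool LazyPool]
  take LocalCache:  [LazyPool object] + [LocalCache FastIndex LazyPool object] + [LazyPool object] + [LazyPool]
  take FastIndex:  [LazyPool object] + [FastIndex LazyPool object] + [LazyPool object] + [LazyPool]
  take LazyPool:  [LazyPool object] + [LazyPool object] + [LazyPool object] + [LazyPool]
  take object:  [object] + [object] + [object]

SafePool -> CachedRecord -> LocalPool -> LocalCache -> FastIndex -> LazyPool -> object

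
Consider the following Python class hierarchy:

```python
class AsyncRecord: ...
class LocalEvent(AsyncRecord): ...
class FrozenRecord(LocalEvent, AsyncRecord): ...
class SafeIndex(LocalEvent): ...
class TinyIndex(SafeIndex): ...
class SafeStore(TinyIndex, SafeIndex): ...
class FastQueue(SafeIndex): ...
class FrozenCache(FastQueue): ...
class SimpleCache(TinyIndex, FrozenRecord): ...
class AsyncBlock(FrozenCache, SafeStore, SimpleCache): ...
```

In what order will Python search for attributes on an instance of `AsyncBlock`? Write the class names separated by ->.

L[AsyncBlock] = AsyncBlock + merge(L[FrozenCache], L[SafeStore], L[SimpleCache], [FrozenCache SafeStore SimpleCache])
  take FrozenCache:  [FrozenCache FastQueue SafeIndex LocalEvent AsyncRecord object] + [SafeStore TinyIndex SafeIndex LocalEvent AsyncRecord object] + [SimpleCache TinyIndex SafeIndex FrozenRecord LocalEvent AsyncRecord object] + [FrozenCache SafeStore SimpleCache]
  take FastQueue:  [FastQueue SafeIndex LocalEvent AsyncRecord object] + [SafeStore TinyIndex SafeIndex LocalEvent AsyncRecord object] + [SimpleCache TinyIndex SafeIndex FrozenRecord LocalEvent AsyncRecord object] + [SafeStore SimpleCache]
  take SafeStore:  [SafeIndex LocalEvent AsyncRecord object] + [SafeStore TinyIndex SafeIndex LocalEvent AsyncRecord object] + [SimpleCache TinyIndex SafeIndex FrozenRecord LocalEvent AsyncRecord object] + [SafeStore SimpleCache]
  take SimpleCache:  [SafeIndex LocalEvent AsyncRecord object] + [TinyIndex SafeIndex LocalEvent AsyncRecord object] + [SimpleCache TinyIndex SafeIndex FrozenRecord LocalEvent AsyncRecord object] + [SimpleCache]
  take TinyIndex:  [SafeIndex LocalEvent AsyncRecord object] + [TinyIndex SafeIndex LocalEvent AsyncRecord object] + [TinyIndex SafeIndex FrozenRecord LocalEvent AsyncRecord object]
  take SafeIndex:  [SafeIndex LocalEvent AsyncRecord object] + [SafeIndex LocalEvent AsyncRecord object] + [SafeIndex FrozenRecord LocalEvent AsyncRecord object]
  take FrozenRecord:  [LocalEvent AsyncRecord object] + [LocalEvent AsyncRecord object] + [FrozenRecord LocalEvent AsyncRecord object]
  take LocalEvent:  [LocalEvent AsyncRecord object] + [LocalEvent AsyncRecord object] + [LocalEvent AsyncRecord object]
  take AsyncRecord:  [AsyncRecord object] + [AsyncRecord object] + [AsyncRecord object]
  take object:  [object] + [object] + [object]

AsyncBlock -> FrozenCache -> FastQueue -> SafeStore -> SimpleCache -> TinyIndex -> SafeIndex -> FrozenRecord -> LocalEvent -> AsyncRecord -> object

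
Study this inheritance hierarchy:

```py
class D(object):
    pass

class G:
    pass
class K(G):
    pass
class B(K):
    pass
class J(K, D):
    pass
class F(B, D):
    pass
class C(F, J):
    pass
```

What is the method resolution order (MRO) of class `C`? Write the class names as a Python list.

L[C] = C + merge(L[F], L[J], [F J])
  take F:  [F B K G D object] + [J K G D object] + [F J]
  take B:  [B K G D object] + [J K G D object] + [J]
  take J:  [K G D object] + [J K G D object] + [J]
  take K:  [K G D object] + [K G D object]
  take G:  [G D object] + [G D object]
  take D:  [D object] + [D object]
  take object:  [object] + [object]

[C, F, B, J, K, G, D, object]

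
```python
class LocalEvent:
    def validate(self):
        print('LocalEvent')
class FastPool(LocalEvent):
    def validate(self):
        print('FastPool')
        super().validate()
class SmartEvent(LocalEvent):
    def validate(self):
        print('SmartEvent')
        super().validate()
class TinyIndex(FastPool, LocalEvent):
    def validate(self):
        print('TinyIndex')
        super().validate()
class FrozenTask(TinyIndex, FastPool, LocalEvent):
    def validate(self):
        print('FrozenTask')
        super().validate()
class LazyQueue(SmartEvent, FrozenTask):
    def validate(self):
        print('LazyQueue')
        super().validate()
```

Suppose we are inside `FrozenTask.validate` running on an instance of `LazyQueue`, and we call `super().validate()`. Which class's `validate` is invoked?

TinyIndex

L[LazyQueue] = LazyQueue + merge(L[SmartEvent], L[FrozenTask], [SmartEvent FrozenTask])
  take SmartEvent:  [SmartEvent LocalEvent object] + [FrozenTask TinyIndex FastPool LocalEvent object] + [SmartEvent FrozenTask]
  take FrozenTask:  [LocalEvent object] + [FrozenTask TinyIndex FastPool LocalEvent object] + [FrozenTask]
  take TinyIndex:  [LocalEvent object] + [TinyIndex FastPool LocalEvent object]
  take FastPool:  [LocalEvent object] + [FastPool LocalEvent object]
  take LocalEvent:  [LocalEvent object] + [LocalEvent object]
  take object:  [object] + [object]
MRO: LazyQueue SmartEvent FrozenTask TinyIndex FastPool LocalEvent object
super() in FrozenTask.validate on a LazyQueue instance goes to the class after FrozenTask in LazyQueue's MRO: TinyIndex.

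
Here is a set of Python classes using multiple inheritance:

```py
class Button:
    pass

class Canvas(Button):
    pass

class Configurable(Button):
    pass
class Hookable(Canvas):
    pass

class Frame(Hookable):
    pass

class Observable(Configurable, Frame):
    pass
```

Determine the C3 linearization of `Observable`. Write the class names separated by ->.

L[Observable] = Observable + merge(L[Configurable], L[Frame], [Configurable Frame])
  take Configurable:  [Configurable Button object] + [Frame Hookable Canvas Button object] + [Configurable Frame]
  take Frame:  [Button object] + [Frame Hookable Canvas Button object] + [Frame]
  take Hookable:  [Button object] + [Hookable Canvas Button object]
  take Canvas:  [Button object] + [Canvas Button object]
  take Button:  [Button object] + [Button object]
  take object:  [object] + [object]

Observable -> Configurable -> Frame -> Hookable -> Canvas -> Button -> object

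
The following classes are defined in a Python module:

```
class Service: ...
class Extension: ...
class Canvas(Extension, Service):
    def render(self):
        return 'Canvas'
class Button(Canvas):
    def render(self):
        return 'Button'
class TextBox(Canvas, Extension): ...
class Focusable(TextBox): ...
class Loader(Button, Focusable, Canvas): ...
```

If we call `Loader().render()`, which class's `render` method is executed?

Button

L[Loader] = Loader + merge(L[Button], L[Focusable], L[Canvas], [Button Focusable Canvas])
  take Button:  [Button Canvas Extension Service object] + [Focusable TextBox Canvas Extension Service object] + [Canvas Extension Service object] + [Button Focusable Canvas]
  take Focusable:  [Canvas Extension Service object] + [Focusable TextBox Canvas Extension Service object] + [Canvas Extension Service object] + [Focusable Canvas]
  take TextBox:  [Canvas Extension Service object] + [TextBox Canvas Extension Service object] + [Canvas Extension Service object] + [Canvas]
  take Canvas:  [Canvas Extension Service object] + [Canvas Extension Service object] + [Canvas Extension Service object] + [Canvas]
  take Extension:  [Extension Service object] + [Extension Service object] + [Extension Service object]
  take Service:  [Service object] + [Service object] + [Service object]
  take object:  [object] + [object] + [object]
MRO: Loader Button Focusable TextBox Canvas Extension Service object
render is defined in: Button, Canvas. First along the MRO is Button.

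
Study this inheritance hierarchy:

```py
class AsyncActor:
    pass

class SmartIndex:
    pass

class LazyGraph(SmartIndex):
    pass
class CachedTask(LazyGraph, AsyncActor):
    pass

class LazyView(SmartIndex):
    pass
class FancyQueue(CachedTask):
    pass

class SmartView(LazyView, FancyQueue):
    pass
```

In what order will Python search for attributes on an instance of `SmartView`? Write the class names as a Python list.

[SmartView, LazyView, FancyQueue, CachedTask, LazyGraph, SmartIndex, AsyncActor, object]

L[SmartView] = SmartView + merge(L[LazyView], L[FancyQueue], [LazyView FancyQueue])
  take LazyView:  [LazyView SmartIndex object] + [FancyQueue CachedTask LazyGraph SmartIndex AsyncActor object] + [LazyView FancyQueue]
  take FancyQueue:  [SmartIndex object] + [FancyQueue CachedTask LazyGraph SmartIndex AsyncActor object] + [FancyQueue]
  take CachedTask:  [SmartIndex object] + [CachedTask LazyGraph SmartIndex AsyncActor object]
  take LazyGraph:  [SmartIndex object] + [LazyGraph SmartIndex AsyncActor object]
  take SmartIndex:  [SmartIndex object] + [SmartIndex AsyncActor object]
  take AsyncActor:  [object] + [AsyncActor object]
  take object:  [object] + [object]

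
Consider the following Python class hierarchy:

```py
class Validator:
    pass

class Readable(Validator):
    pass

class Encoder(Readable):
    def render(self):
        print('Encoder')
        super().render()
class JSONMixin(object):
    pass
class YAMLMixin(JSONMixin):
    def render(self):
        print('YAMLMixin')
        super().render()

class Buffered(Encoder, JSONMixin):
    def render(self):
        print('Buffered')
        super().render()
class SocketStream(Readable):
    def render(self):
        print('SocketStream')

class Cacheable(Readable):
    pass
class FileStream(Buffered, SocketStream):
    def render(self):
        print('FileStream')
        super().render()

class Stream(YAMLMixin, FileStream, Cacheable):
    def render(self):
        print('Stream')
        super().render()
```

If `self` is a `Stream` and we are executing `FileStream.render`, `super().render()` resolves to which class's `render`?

L[Stream] = Stream + merge(L[YAMLMixin], L[FileStream], L[Cacheable], [YAMLMixin FileStream Cacheable])
  take YAMLMixin:  [YAMLMixin JSONMixin object] + [FileStream Buffered Encoder SocketStream Readable Validator JSONMixin object] + [Cacheable Readable Validator object] + [YAMLMixin FileStream Cacheable]
  take FileStream:  [JSONMixin object] + [FileStream Buffered Encoder SocketStream Readable Validator JSONMixin object] + [Cacheable Readable Validator object] + [FileStream Cacheable]
  take Buffered:  [JSONMixin object] + [Buffered Encoder SocketStream Readable Validator JSONMixin object] + [Cacheable Readable Validator object] + [Cacheable]
  take Encoder:  [JSONMixin object] + [Encoder SocketStream Readable Validator JSONMixin object] + [Cacheable Readable Validator object] + [Cacheable]
  take SocketStream:  [JSONMixin object] + [SocketStream Readable Validator JSONMixin object] + [Cacheable Readable Validator object] + [Cacheable]
  take Cacheable:  [JSONMixin object] + [Readable Validator JSONMixin object] + [Cacheable Readable Validator object] + [Cacheable]
  take Readable:  [JSONMixin object] + [Readable Validator JSONMixin object] + [Readable Validator object]
  take Validator:  [JSONMixin object] + [Validator JSONMixin object] + [Validator object]
  take JSONMixin:  [JSONMixin object] + [JSONMixin object] + [object]
  take object:  [object] + [object] + [object]
MRO: Stream YAMLMixin FileStream Buffered Encoder SocketStream Cacheable Readable Validator JSONMixin object
super() in FileStream.render on a Stream instance goes to the class after FileStream in Stream's MRO: Buffered.

Buffered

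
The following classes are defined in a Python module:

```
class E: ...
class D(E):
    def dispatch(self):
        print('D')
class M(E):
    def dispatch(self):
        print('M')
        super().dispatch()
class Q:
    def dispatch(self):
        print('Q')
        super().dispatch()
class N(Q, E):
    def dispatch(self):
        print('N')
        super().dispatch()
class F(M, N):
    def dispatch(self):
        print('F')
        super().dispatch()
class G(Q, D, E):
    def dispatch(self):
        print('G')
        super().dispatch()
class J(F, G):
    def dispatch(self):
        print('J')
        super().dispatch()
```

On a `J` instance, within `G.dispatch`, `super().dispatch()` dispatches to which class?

L[J] = J + merge(L[F], L[G], [F G])
  take F:  [F M N Q E object] + [G Q D E object] + [F G]
  take M:  [M N Q E object] + [G Q D E object] + [G]
  take N:  [N Q E object] + [G Q D E object] + [G]
  take G:  [Q E object] + [G Q D E object] + [G]
  take Q:  [Q E object] + [Q D E object]
  take D:  [E object] + [D E object]
  take E:  [E object] + [E object]
  take object:  [object] + [object]
MRO: J F M N G Q D E object
super() in G.dispatch on a J instance goes to the class after G in J's MRO: Q.

Q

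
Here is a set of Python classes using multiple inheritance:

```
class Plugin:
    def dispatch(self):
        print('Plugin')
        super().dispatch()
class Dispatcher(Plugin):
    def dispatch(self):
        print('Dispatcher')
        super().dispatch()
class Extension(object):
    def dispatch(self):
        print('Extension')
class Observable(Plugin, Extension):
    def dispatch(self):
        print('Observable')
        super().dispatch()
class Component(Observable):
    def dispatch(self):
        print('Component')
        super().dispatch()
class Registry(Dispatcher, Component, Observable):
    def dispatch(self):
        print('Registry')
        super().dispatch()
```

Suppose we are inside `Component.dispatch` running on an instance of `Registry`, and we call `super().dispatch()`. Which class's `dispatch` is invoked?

L[Registry] = Registry + merge(L[Dispatcher], L[Component], L[Observable], [Dispatcher Component Observable])
  take Dispatcher:  [Dispatcher Plugin object] + [Component Observable Plugin Extension object] + [Observable Plugin Extension object] + [Dispatcher Component Observable]
  take Component:  [Plugin object] + [Component Observable Plugin Extension object] + [Observable Plugin Extension object] + [Component Observable]
  take Observable:  [Plugin object] + [Observable Plugin Extension object] + [Observable Plugin Extension object] + [Observable]
  take Plugin:  [Plugin object] + [Plugin Extension object] + [Plugin Extension object]
  take Extension:  [object] + [Extension object] + [Extension object]
  take object:  [object] + [object] + [object]
MRO: Registry Dispatcher Component Observable Plugin Extension object
super() in Component.dispatch on a Registry instance goes to the class after Component in Registry's MRO: Observable.

Observable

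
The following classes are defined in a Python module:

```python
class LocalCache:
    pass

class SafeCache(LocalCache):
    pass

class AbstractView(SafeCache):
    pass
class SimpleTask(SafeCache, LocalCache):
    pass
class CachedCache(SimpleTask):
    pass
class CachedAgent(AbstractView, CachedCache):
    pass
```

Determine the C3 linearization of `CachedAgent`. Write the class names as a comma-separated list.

CachedAgent, AbstractView, CachedCache, SimpleTask, SafeCache, LocalCache, object

L[CachedAgent] = CachedAgent + merge(L[AbstractView], L[CachedCache], [AbstractView CachedCache])
  take AbstractView:  [AbstractView SafeCache LocalCache object] + [CachedCache SimpleTask SafeCache LocalCache object] + [AbstractView CachedCache]
  take CachedCache:  [SafeCache LocalCache object] + [CachedCache SimpleTask SafeCache LocalCache object] + [CachedCache]
  take SimpleTask:  [SafeCache LocalCache object] + [SimpleTask SafeCache LocalCache object]
  take SafeCache:  [SafeCache LocalCache object] + [SafeCache LocalCache object]
  take LocalCache:  [LocalCache object] + [LocalCache object]
  take object:  [object] + [object]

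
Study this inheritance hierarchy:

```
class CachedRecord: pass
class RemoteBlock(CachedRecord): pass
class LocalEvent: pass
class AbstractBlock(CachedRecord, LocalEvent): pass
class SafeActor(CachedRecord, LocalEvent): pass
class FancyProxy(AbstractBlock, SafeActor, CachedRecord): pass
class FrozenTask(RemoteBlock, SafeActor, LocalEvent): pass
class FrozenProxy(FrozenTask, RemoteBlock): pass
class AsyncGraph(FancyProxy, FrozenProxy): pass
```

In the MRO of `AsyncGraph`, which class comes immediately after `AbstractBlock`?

FrozenProxy

L[AsyncGraph] = AsyncGraph + merge(L[FancyProxy], L[FrozenProxy], [FancyProxy FrozenProxy])
  take FancyProxy:  [FancyProxy AbstractBlock SafeActor CachedRecord LocalEvent object] + [FrozenProxy FrozenTask RemoteBlock SafeActor CachedRecord LocalEvent object] + [FancyProxy FrozenProxy]
  take AbstractBlock:  [AbstractBlock SafeActor CachedRecord LocalEvent object] + [FrozenProxy FrozenTask RemoteBlock SafeActor CachedRecord LocalEvent object] + [FrozenProxy]
  take FrozenProxy:  [SafeActor CachedRecord LocalEvent object] + [FrozenProxy FrozenTask RemoteBlock SafeActor CachedRecord LocalEvent object] + [FrozenProxy]
  take FrozenTask:  [SafeActor CachedRecord LocalEvent object] + [FrozenTask RemoteBlock SafeActor CachedRecord LocalEvent object]
  take RemoteBlock:  [SafeActor CachedRecord LocalEvent object] + [RemoteBlock SafeActor CachedRecord LocalEvent object]
  take SafeActor:  [SafeActor CachedRecord LocalEvent object] + [SafeActor CachedRecord LocalEvent object]
  take CachedRecord:  [CachedRecord LocalEvent object] + [CachedRecord LocalEvent object]
  take LocalEvent:  [LocalEvent object] + [LocalEvent object]
  take object:  [object] + [object]
MRO: AsyncGraph FancyProxy AbstractBlock FrozenProxy FrozenTask RemoteBlock SafeActor CachedRecord LocalEvent object
AbstractBlock is at position 2; next is FrozenProxy.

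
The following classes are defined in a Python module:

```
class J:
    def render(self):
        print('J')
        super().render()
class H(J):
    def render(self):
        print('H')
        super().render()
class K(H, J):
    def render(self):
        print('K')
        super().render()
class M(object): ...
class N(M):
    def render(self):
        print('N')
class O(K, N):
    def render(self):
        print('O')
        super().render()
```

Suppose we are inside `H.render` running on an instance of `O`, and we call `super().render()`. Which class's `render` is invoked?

J

L[O] = O + merge(L[K], L[N], [K N])
  take K:  [K H J object] + [N M object] + [K N]
  take H:  [H J object] + [N M object] + [N]
  take J:  [J object] + [N M object] + [N]
  take N:  [object] + [N M object] + [N]
  take M:  [object] + [M object]
  take object:  [object] + [object]
MRO: O K H J N M object
super() in H.render on a O instance goes to the class after H in O's MRO: J.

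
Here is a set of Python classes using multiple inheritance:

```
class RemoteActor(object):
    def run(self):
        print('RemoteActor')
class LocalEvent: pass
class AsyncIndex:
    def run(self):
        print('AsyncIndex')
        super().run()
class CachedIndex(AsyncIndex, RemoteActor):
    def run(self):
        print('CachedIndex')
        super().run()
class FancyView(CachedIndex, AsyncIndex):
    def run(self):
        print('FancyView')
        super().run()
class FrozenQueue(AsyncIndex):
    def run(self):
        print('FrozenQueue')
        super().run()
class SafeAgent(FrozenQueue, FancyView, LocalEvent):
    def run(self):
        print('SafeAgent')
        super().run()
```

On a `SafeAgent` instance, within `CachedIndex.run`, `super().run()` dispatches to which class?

L[SafeAgent] = SafeAgent + merge(L[FrozenQueue], L[FancyView], L[LocalEvent], [FrozenQueue FancyView LocalEvent])
  take FrozenQueue:  [FrozenQueue AsyncIndex object] + [FancyView CachedIndex AsyncIndex RemoteActor object] + [LocalEvent object] + [FrozenQueue FancyView LocalEvent]
  take FancyView:  [AsyncIndex object] + [FancyView CachedIndex AsyncIndex RemoteActor object] + [LocalEvent object] + [FancyView LocalEvent]
  take CachedIndex:  [AsyncIndex object] + [CachedIndex AsyncIndex RemoteActor object] + [LocalEvent object] + [LocalEvent]
  take AsyncIndex:  [AsyncIndex object] + [AsyncIndex RemoteActor object] + [LocalEvent object] + [LocalEvent]
  take RemoteActor:  [object] + [RemoteActor object] + [LocalEvent object] + [LocalEvent]
  take LocalEvent:  [object] + [object] + [LocalEvent object] + [LocalEvent]
  take object:  [object] + [object] + [object]
MRO: SafeAgent FrozenQueue FancyView CachedIndex AsyncIndex RemoteActor LocalEvent object
super() in CachedIndex.run on a SafeAgent instance goes to the class after CachedIndex in SafeAgent's MRO: AsyncIndex.

AsyncIndex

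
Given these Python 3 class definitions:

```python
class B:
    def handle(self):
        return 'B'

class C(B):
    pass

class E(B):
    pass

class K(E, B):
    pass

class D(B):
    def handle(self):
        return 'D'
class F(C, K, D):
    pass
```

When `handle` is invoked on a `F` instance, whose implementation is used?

L[F] = F + merge(L[C], L[K], L[D], [C K D])
  take C:  [C B object] + [K E B object] + [D B object] + [C K D]
  take K:  [B object] + [K E B object] + [D B object] + [K D]
  take E:  [B object] + [E B object] + [D B object] + [D]
  take D:  [B object] + [B object] + [D B object] + [D]
  take B:  [B object] + [B object] + [B object]
  take object:  [object] + [object] + [object]
MRO: F C K E D B object
handle is defined in: B, D. First along the MRO is D.

D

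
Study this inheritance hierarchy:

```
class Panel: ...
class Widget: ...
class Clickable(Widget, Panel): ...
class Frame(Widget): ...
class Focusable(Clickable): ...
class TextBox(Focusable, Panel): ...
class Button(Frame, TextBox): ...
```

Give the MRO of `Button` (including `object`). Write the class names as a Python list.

[Button, Frame, TextBox, Focusable, Clickable, Widget, Panel, object]

L[Button] = Button + merge(L[Frame], L[TextBox], [Frame TextBox])
  take Frame:  [Frame Widget object] + [TextBox Focusable Clickable Widget Panel object] + [Frame TextBox]
  take TextBox:  [Widget object] + [TextBox Focusable Clickable Widget Panel object] + [TextBox]
  take Focusable:  [Widget object] + [Focusable Clickable Widget Panel object]
  take Clickable:  [Widget object] + [Clickable Widget Panel object]
  take Widget:  [Widget object] + [Widget Panel object]
  take Panel:  [object] + [Panel object]
  take object:  [object] + [object]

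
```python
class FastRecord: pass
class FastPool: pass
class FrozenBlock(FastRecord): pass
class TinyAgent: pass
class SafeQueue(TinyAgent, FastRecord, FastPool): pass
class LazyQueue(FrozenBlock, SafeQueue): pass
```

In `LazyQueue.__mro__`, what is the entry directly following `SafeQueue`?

TinyAgent

L[LazyQueue] = LazyQueue + merge(L[FrozenBlock], L[SafeQueue], [FrozenBlock SafeQueue])
  take FrozenBlock:  [FrozenBlock FastRecord object] + [SafeQueue TinyAgent FastRecord FastPool object] + [FrozenBlock SafeQueue]
  take SafeQueue:  [FastRecord object] + [SafeQueue TinyAgent FastRecord FastPool object] + [SafeQueue]
  take TinyAgent:  [FastRecord object] + [TinyAgent FastRecord FastPool object]
  take FastRecord:  [FastRecord object] + [FastRecord FastPool object]
  take FastPool:  [object] + [FastPool object]
  take object:  [object] + [object]
MRO: LazyQueue FrozenBlock SafeQueue TinyAgent FastRecord FastPool object
SafeQueue is at position 2; next is TinyAgent.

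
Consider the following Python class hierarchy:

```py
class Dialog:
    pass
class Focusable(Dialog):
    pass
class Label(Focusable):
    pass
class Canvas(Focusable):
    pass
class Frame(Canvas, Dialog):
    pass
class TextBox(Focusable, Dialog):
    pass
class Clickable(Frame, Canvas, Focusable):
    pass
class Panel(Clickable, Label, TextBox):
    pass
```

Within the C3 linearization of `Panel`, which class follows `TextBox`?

L[Panel] = Panel + merge(L[Clickable], L[Label], L[TextBox], [Clickable Label TextBox])
  take Clickable:  [Clickable Frame Canvas Focusable Dialog object] + [Label Focusable Dialog object] + [TextBox Focusable Dialog object] + [Clickable Label TextBox]
  take Frame:  [Frame Canvas Focusable Dialog object] + [Label Focusable Dialog object] + [TextBox Focusable Dialog object] + [Label TextBox]
  take Canvas:  [Canvas Focusable Dialog object] + [Label Focusable Dialog object] + [TextBox Focusable Dialog object] + [Label TextBox]
  take Label:  [Focusable Dialog object] + [Label Focusable Dialog object] + [TextBox Focusable Dialog object] + [Label TextBox]
  take TextBox:  [Focusable Dialog object] + [Focusable Dialog object] + [TextBox Focusable Dialog object] + [TextBox]
  take Focusable:  [Focusable Dialog object] + [Focusable Dialog object] + [Focusable Dialog object]
  take Dialog:  [Dialog object] + [Dialog object] + [Dialog object]
  take object:  [object] + [object] + [object]
MRO: Panel Clickable Frame Canvas Label TextBox Focusable Dialog object
TextBox is at position 5; next is Focusable.

Focusable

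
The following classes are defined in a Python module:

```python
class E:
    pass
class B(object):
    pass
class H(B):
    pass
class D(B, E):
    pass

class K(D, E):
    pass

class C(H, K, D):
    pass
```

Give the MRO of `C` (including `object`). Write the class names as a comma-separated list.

L[C] = C + merge(L[H], L[K], L[D], [H K D])
  take H:  [H B object] + [K D B E object] + [D B E object] + [H K D]
  take K:  [B object] + [K D B E object] + [D B E object] + [K D]
  take D:  [B object] + [D B E object] + [D B E object] + [D]
  take B:  [B object] + [B E object] + [B E object]
  take E:  [object] + [E object] + [E object]
  take object:  [object] + [object] + [object]

C, H, K, D, B, E, object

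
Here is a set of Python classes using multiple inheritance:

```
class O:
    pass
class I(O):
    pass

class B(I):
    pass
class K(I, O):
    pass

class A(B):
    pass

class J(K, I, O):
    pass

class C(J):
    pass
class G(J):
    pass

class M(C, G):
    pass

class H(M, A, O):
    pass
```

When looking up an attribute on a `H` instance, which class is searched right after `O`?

L[H] = H + merge(L[M], L[A], L[O], [M A O])
  take M:  [M C G J K I O object] + [A B I O object] + [O object] + [M A O]
  take C:  [C G J K I O object] + [A B I O object] + [O object] + [A O]
  take G:  [G J K I O object] + [A B I O object] + [O object] + [A O]
  take J:  [J K I O object] + [A B I O object] + [O object] + [A O]
  take K:  [K I O object] + [A B I O object] + [O object] + [A O]
  take A:  [I O object] + [A B I O object] + [O object] + [A O]
  take B:  [I O object] + [B I O object] + [O object] + [O]
  take I:  [I O object] + [I O object] + [O object] + [O]
  take O:  [O object] + [O object] + [O object] + [O]
  take object:  [object] + [object] + [object]
MRO: H M C G J K A B I O object
O is at position 9; next is object.

object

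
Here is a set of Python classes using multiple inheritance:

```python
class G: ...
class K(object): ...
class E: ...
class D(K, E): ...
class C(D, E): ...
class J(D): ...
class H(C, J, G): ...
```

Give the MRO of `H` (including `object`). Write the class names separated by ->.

L[H] = H + merge(L[C], L[J], L[G], [C J G])
  take C:  [C D K E object] + [J D K E object] + [G object] + [C J G]
  take J:  [D K E object] + [J D K E object] + [G object] + [J G]
  take D:  [D K E object] + [D K E object] + [G object] + [G]
  take K:  [K E object] + [K E object] + [G object] + [G]
  take E:  [E object] + [E object] + [G object] + [G]
  take G:  [object] + [object] + [G object] + [G]
  take object:  [object] + [object] + [object]

H -> C -> J -> D -> K -> E -> G -> object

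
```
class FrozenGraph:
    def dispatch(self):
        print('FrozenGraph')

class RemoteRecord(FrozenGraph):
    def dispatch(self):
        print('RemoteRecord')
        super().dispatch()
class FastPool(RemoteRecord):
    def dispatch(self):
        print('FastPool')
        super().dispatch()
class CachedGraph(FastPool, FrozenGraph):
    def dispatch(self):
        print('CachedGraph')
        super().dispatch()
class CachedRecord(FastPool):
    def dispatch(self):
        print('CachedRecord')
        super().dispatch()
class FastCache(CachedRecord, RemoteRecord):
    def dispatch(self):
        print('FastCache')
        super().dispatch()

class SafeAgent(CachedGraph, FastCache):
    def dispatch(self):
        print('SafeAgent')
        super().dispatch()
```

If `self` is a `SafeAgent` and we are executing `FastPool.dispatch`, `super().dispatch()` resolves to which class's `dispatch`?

L[SafeAgent] = SafeAgent + merge(L[CachedGraph], L[FastCache], [CachedGraph FastCache])
  take CachedGraph:  [CachedGraph FastPool RemoteRecord FrozenGraph object] + [FastCache CachedRecord FastPool RemoteRecord FrozenGraph object] + [CachedGraph FastCache]
  take FastCache:  [FastPool RemoteRecord FrozenGraph object] + [FastCache CachedRecord FastPool RemoteRecord FrozenGraph object] + [FastCache]
  take CachedRecord:  [FastPool RemoteRecord FrozenGraph object] + [CachedRecord FastPool RemoteRecord FrozenGraph object]
  take FastPool:  [FastPool RemoteRecord FrozenGraph object] + [FastPool RemoteRecord FrozenGraph object]
  take RemoteRecord:  [RemoteRecord FrozenGraph object] + [RemoteRecord FrozenGraph object]
  take FrozenGraph:  [FrozenGraph object] + [FrozenGraph object]
  take object:  [object] + [object]
MRO: SafeAgent CachedGraph FastCache CachedRecord FastPool RemoteRecord FrozenGraph object
super() in FastPool.dispatch on a SafeAgent instance goes to the class after FastPool in SafeAgent's MRO: RemoteRecord.

RemoteRecord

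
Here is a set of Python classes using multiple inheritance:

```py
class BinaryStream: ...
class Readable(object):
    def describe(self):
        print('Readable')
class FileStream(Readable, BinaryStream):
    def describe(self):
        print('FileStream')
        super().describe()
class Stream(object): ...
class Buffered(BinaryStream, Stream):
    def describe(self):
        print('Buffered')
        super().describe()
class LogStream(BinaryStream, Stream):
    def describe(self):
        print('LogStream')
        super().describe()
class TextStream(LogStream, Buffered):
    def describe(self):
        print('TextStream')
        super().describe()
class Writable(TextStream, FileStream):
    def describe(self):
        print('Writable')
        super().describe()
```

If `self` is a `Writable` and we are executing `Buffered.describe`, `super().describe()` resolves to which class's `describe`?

FileStream

L[Writable] = Writable + merge(L[TextStream], L[FileStream], [TextStream FileStream])
  take TextStream:  [TextStream LogStream Buffered BinaryStream Stream object] + [FileStream Readable BinaryStream object] + [TextStream FileStream]
  take LogStream:  [LogStream Buffered BinaryStream Stream object] + [FileStream Readable BinaryStream object] + [FileStream]
  take Buffered:  [Buffered BinaryStream Stream object] + [FileStream Readable BinaryStream object] + [FileStream]
  take FileStream:  [BinaryStream Stream object] + [FileStream Readable BinaryStream object] + [FileStream]
  take Readable:  [BinaryStream Stream object] + [Readable BinaryStream object]
  take BinaryStream:  [BinaryStream Stream object] + [BinaryStream object]
  take Stream:  [Stream object] + [object]
  take object:  [object] + [object]
MRO: Writable TextStream LogStream Buffered FileStream Readable BinaryStream Stream object
super() in Buffered.describe on a Writable instance goes to the class after Buffered in Writable's MRO: FileStream.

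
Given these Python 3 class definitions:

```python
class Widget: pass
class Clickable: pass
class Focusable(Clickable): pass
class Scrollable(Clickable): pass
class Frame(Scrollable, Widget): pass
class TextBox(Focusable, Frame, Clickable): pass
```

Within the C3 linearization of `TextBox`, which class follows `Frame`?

Scrollable

L[TextBox] = TextBox + merge(L[Focusable], L[Frame], L[Clickable], [Focusable Frame Clickable])
  take Focusable:  [Focusable Clickable object] + [Frame Scrollable Clickable Widget object] + [Clickable object] + [Focusable Frame Clickable]
  take Frame:  [Clickable object] + [Frame Scrollable Clickable Widget object] + [Clickable object] + [Frame Clickable]
  take Scrollable:  [Clickable object] + [Scrollable Clickable Widget object] + [Clickable object] + [Clickable]
  take Clickable:  [Clickable object] + [Clickable Widget object] + [Clickable object] + [Clickable]
  take Widget:  [object] + [Widget object] + [object]
  take object:  [object] + [object] + [object]
MRO: TextBox Focusable Frame Scrollable Clickable Widget object
Frame is at position 2; next is Scrollable.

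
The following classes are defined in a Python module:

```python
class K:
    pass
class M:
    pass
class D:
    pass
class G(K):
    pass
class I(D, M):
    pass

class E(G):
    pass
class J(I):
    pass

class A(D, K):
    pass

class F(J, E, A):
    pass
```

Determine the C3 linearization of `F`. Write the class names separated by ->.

F -> J -> I -> E -> G -> A -> D -> M -> K -> object

L[F] = F + merge(L[J], L[E], L[A], [J E A])
  take J:  [J I D M object] + [E G K object] + [A D K object] + [J E A]
  take I:  [I D M object] + [E G K object] + [A D K object] + [E A]
  take E:  [D M object] + [E G K object] + [A D K object] + [E A]
  take G:  [D M object] + [G K object] + [A D K object] + [A]
  take A:  [D M object] + [K object] + [A D K object] + [A]
  take D:  [D M object] + [K object] + [D K object]
  take M:  [M object] + [K object] + [K object]
  take K:  [object] + [K object] + [K object]
  take object:  [object] + [object] + [object]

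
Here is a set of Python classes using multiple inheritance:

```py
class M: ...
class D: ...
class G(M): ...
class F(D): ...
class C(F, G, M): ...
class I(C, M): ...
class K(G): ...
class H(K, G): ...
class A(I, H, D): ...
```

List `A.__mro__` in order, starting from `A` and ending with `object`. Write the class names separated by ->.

L[A] = A + merge(L[I], L[H], L[D], [I H D])
  take I:  [I C F D G M object] + [H K G M object] + [D object] + [I H D]
  take C:  [C F D G M object] + [H K G M object] + [D object] + [H D]
  take F:  [F D G M object] + [H K G M object] + [D object] + [H D]
  take H:  [D G M object] + [H K G M object] + [D object] + [H D]
  take D:  [D G M object] + [K G M object] + [D object] + [D]
  take K:  [G M object] + [K G M object] + [object]
  take G:  [G M object] + [G M object] + [object]
  take M:  [M object] + [M object] + [object]
  take object:  [object] + [object] + [object]

A -> I -> C -> F -> H -> D -> K -> G -> M -> object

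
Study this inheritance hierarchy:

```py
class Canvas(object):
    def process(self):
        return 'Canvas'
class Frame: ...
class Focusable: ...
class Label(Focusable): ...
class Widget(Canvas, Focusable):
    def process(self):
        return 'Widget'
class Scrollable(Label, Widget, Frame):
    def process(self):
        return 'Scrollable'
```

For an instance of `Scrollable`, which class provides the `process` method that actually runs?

L[Scrollable] = Scrollable + merge(L[Label], L[Widget], L[Frame], [Label Widget Frame])
  take Label:  [Label Focusable object] + [Widget Canvas Focusable object] + [Frame object] + [Label Widget Frame]
  take Widget:  [Focusable object] + [Widget Canvas Focusable object] + [Frame object] + [Widget Frame]
  take Canvas:  [Focusable object] + [Canvas Focusable object] + [Frame object] + [Frame]
  take Focusable:  [Focusable object] + [Focusable object] + [Frame object] + [Frame]
  take Frame:  [object] + [object] + [Frame object] + [Frame]
  take object:  [object] + [object] + [object]
MRO: Scrollable Label Widget Canvas Focusable Frame object
process is defined in: Canvas, Scrollable, Widget. First along the MRO is Scrollable.

Scrollable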